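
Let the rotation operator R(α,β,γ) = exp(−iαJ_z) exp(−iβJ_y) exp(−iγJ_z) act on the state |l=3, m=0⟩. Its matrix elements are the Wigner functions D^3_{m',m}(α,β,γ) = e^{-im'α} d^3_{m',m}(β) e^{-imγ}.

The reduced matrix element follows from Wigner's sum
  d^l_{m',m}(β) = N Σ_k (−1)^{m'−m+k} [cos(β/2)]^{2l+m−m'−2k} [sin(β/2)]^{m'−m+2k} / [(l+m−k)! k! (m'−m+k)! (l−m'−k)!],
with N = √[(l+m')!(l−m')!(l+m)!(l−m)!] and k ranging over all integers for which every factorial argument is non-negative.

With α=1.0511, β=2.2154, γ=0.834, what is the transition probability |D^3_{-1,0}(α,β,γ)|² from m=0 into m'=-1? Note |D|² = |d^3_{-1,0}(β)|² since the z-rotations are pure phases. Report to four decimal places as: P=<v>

D^3_{-1,0}(1.0511,2.2154,0.834) = e^{-i·-1·1.0511}·d^3_{-1,0}(2.2154)·e^{-i·0·0.834}. Compute d first:
Half-angle: c=0.446720, s=0.894674. N=√(2·24·6·6)=41.569219
The bounds max(0,m−m')=1 and min(l+m,l−m')=3 give 3 terms
  k=1: (−1)^0·41.5692/(12)·0.4467^5·0.8947^1 = +0.055136
  k=2: (−1)^1·41.5692/(4)·0.4467^3·0.8947^3 = -0.663458
  k=3: (−1)^2·41.5692/(12)·0.4467^1·0.8947^5 = +0.887053
d^3_{-1,0}(2.2154) = +0.055136 -0.663458 +0.887053 = +0.278731
|D^3_{-1,0}|² = |d^3_{-1,0}(β)|² = (+0.278731)² = 0.077691 (the z-rotation phases have unit modulus)

P=0.0777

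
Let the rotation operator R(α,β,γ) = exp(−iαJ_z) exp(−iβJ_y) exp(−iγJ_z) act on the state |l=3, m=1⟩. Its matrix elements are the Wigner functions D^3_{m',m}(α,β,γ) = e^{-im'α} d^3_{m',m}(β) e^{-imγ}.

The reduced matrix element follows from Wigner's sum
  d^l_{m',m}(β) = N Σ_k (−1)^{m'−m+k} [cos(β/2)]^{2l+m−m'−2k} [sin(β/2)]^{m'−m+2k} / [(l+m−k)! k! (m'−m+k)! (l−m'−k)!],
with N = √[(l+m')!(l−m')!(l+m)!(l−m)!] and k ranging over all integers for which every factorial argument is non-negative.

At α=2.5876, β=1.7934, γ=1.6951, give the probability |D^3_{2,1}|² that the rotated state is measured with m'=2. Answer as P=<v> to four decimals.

P=0.2494

First d^3_{2,1}(β=1.7934), then the phase factors e^{-i(2)α} and e^{-i(1)γ}:
c=cos(1.7934/2)=0.624192, s=sin(1.7934/2)=0.781271; N=√[120·1·24·2]=75.894664
k: max(0,(1)−(2))=0 … min(3+(1),3−(2))=1
  k=0: (−1)^1·75.8947/(24)·0.6242^5·0.7813^1 = -0.234095
  k=1: (−1)^2·75.8947/(12)·0.6242^3·0.7813^3 = +0.733482
d^3_{2,1}(1.7934) = -0.234095 +0.733482 = +0.499387
|D^3_{2,1}|² = |d^3_{2,1}(β)|² = (+0.499387)² = 0.249388 (the z-rotation phases have unit modulus)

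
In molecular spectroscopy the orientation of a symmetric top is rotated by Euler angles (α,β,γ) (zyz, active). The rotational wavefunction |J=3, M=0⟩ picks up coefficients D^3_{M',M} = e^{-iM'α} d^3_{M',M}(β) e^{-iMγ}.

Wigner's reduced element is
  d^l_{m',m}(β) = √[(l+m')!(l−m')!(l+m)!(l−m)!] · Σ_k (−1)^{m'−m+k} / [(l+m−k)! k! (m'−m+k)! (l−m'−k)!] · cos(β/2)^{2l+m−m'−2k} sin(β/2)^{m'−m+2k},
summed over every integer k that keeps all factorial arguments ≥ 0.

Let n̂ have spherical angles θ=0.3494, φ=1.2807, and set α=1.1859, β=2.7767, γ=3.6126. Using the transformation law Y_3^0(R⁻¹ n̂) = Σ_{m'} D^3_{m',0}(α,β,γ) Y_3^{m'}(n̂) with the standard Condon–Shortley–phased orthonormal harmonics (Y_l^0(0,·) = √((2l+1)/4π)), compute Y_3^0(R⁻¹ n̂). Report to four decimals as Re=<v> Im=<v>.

Need the full column D^3_{m',0} for m'=−3..3 at α=1.1859, β=2.7767, γ=3.6126.
cos(β/2)=0.181436, sin(β/2)=0.983403
d^3_{-3,0}: single k=3 term ⇒ +0.025403;  D = -0.023235-0.010268i
d^3_{-2,0}: k∈[2..3] ⇒ +0.005740 -0.168629 = -0.162889;  D = +0.116963-0.113369i
d^3_{-1,0}: k∈[1..3] ⇒ +0.000670 -0.059030 +0.578057 = +0.519697;  D = +0.195127+0.481674i
d^3_{0,0}: k∈[0..3] ⇒ +0.000036 -0.009432 +0.277086 -0.904458 = -0.636769;  D = -0.636769+0.000000i
d^3_{1,0}: k∈[0..2] ⇒ -0.000670 +0.059030 -0.578057 = -0.519697;  D = -0.195127+0.481674i
d^3_{2,0}: k∈[0..1] ⇒ +0.005740 -0.168629 = -0.162889;  D = +0.116963+0.113369i
d^3_{3,0}: single k=0 term ⇒ -0.025403;  D = +0.023235-0.010268i
Y_3^{m'}(θ=0.3494,φ=1.2807) and Σ D·Y over m':
  (-0.0232-0.0103i)·(-0.0128+0.0108i)  (+0.1170-0.1134i)·(-0.0941-0.0617i)  (+0.1951+0.4817i)·(+0.1080-0.3619i)  (-0.6368+0.0000i)·(+0.4958+0.0000i)  (-0.1951+0.4817i)·(-0.1080-0.3619i)  (+0.1170+0.1134i)·(-0.0941+0.0617i)  (+0.0232-0.0103i)·(+0.0128+0.0108i)
Y_3^0(R⁻¹ n̂) = +0.039932+0.000000i

Re=0.0399 Im=0.0000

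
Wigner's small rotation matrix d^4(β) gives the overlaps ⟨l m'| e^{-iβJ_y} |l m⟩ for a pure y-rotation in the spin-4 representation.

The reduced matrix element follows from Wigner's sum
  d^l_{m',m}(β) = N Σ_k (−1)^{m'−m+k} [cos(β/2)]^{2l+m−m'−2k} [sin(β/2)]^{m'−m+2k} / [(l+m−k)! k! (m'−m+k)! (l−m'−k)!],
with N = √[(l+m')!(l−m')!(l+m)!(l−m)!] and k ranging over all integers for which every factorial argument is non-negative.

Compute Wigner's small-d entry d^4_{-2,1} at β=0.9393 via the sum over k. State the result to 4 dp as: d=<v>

d^4_{-2,1}(β=0.9393) via Wigner's sum:
Half-angle: c=0.891727, s=0.452574. N=√(2·720·120·6)=1018.233765
Admissible k: 3..5 (factorial args all ≥0)
  k=3: (−1)^0·1018.2338/(72)·0.8917^5·0.4526^3 = +0.739168
  k=4: (−1)^1·1018.2338/(48)·0.8917^3·0.4526^5 = -0.285595
  k=5: (−1)^2·1018.2338/(240)·0.8917^1·0.4526^7 = +0.014713
d^4_{-2,1}(0.9393) = +0.739168 -0.285595 +0.014713 = +0.468286

d=0.4683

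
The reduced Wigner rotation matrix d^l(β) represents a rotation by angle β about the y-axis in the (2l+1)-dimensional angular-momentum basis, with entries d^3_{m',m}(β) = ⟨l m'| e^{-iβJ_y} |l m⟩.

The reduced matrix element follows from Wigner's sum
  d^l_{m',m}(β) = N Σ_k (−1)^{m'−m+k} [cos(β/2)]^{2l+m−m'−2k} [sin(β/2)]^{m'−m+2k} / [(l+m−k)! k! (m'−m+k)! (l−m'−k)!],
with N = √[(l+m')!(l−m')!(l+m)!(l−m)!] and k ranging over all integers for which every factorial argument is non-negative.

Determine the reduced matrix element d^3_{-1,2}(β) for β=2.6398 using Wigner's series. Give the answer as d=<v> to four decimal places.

d=-0.5817

d^3_{-1,2}(β=2.6398) via Wigner's sum:
With c≡cos(β/2)=0.248272 and s≡sin(β/2)=0.968690, N=[2·24·120·1]^{1/2}=75.894664
The bounds max(0,m−m')=3 and min(l+m,l−m')=4 give 2 terms
  k=3: (−1)^0·75.8947/(12)·0.2483^3·0.9687^3 = +0.087977
  k=4: (−1)^1·75.8947/(24)·0.2483^1·0.9687^5 = -0.669658
d^3_{-1,2}(2.6398) = +0.087977 -0.669658 = -0.581681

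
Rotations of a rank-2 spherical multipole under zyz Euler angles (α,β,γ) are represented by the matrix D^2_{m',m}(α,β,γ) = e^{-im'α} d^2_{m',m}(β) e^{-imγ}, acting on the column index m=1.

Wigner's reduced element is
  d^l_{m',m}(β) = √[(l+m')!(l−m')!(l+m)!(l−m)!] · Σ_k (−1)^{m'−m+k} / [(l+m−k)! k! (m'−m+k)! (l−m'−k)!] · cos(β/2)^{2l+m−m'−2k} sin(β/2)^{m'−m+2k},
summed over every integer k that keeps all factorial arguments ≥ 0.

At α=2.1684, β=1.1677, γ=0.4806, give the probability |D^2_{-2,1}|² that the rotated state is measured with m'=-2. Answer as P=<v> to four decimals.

P=0.0781

Split into d^2_{-2,1}(β=1.1677) × two z-phases.
c=cos(1.1677/2)=0.834347, s=sin(1.1677/2)=0.551240; N=√[1·24·6·1]=12.000000
k: max(0,(1)−(-2))=3 … min(2+(1),2−(-2))=3
  k=3: (−1)^0·12.0000/(6)·0.8343^1·0.5512^3 = +0.279511
d^2_{-2,1}(1.1677) = +0.279511
|D^2_{-2,1}|² = |d^2_{-2,1}(β)|² = (+0.279511)² = 0.078127 (the z-rotation phases have unit modulus)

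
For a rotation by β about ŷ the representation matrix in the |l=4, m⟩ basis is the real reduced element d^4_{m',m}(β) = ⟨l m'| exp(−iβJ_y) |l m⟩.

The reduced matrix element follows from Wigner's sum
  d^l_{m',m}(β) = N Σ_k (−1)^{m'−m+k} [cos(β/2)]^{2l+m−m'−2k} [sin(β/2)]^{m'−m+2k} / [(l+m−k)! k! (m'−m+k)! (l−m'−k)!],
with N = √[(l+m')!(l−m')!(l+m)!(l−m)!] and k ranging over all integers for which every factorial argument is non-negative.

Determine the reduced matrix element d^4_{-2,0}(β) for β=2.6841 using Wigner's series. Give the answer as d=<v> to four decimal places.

d^4_{-2,0}(β=2.6841) via Wigner's sum:
c=cos(2.6841/2)=0.226757, s=sin(2.6841/2)=0.973951; N=√[2·720·24·24]=910.735966
Admissible k: 2..4 (factorial args all ≥0)
  k=2: (−1)^0·910.7360/(96)·0.2268^6·0.9740^2 = +0.001223
  k=3: (−1)^1·910.7360/(36)·0.2268^4·0.9740^4 = -0.060184
  k=4: (−1)^2·910.7360/(96)·0.2268^2·0.9740^6 = +0.416356
d^4_{-2,0}(2.6841) = +0.001223 -0.060184 +0.416356 = +0.357396

d=0.3574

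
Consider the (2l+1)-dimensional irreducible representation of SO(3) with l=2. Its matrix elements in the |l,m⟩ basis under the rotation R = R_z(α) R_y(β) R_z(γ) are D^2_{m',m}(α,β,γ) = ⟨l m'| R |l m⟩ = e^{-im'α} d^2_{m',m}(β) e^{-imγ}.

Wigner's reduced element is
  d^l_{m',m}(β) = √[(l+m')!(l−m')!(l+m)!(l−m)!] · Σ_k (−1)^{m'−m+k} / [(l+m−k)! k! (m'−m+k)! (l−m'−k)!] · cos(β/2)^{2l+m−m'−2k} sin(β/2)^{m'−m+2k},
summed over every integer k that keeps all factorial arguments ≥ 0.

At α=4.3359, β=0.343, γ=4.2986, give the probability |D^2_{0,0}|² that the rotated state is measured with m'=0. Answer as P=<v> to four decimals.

P=0.6895

Split into d^2_{0,0}(β=0.343) × two z-phases.
With c≡cos(β/2)=0.985330 and s≡sin(β/2)=0.170661, N=[2·2·2·2]^{1/2}=4.000000
k∈{0,1,2} keeps every argument non-negative
  k=0: (−1)^0·4.0000/(4)·0.9853^4·0.1707^0 = +0.942598
  k=1: (−1)^1·4.0000/(1)·0.9853^2·0.1707^2 = -0.113107
  k=2: (−1)^2·4.0000/(4)·0.9853^0·0.1707^4 = +0.000848
d^2_{0,0}(0.343) = +0.942598 -0.113107 +0.000848 = +0.830339
|D^2_{0,0}|² = |d^2_{0,0}(β)|² = (+0.830339)² = 0.689464 (the z-rotation phases have unit modulus)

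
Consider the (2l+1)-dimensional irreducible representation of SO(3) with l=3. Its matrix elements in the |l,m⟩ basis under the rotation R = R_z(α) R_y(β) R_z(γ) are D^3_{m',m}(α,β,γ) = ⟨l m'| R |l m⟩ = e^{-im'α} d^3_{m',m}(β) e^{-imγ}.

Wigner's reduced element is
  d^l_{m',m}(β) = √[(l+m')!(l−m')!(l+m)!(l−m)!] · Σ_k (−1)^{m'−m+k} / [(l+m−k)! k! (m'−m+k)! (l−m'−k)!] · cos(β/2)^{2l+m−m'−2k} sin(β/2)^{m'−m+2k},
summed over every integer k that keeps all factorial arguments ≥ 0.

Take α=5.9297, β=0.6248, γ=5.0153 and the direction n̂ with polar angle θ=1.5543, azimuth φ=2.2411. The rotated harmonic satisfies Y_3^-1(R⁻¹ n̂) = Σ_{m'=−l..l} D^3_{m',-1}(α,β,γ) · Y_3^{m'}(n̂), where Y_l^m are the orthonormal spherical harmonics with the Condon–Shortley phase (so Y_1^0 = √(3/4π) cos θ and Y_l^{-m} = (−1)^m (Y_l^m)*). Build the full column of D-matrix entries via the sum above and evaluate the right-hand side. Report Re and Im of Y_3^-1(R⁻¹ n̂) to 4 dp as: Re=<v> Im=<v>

Need the full column D^3_{m',-1} for m'=−3..3 at α=5.9297, β=0.6248, γ=5.0153.
cos(β/2)=0.951599, sin(β/2)=0.307343
d^3_{-3,-1}: single k=2 term ⇒ +0.299991;  D = -0.206136-0.217951i
d^3_{-2,-1}: k∈[1..2] ⇒ +0.758391 -0.158221 = +0.600170;  D = -0.235959-0.551840i
d^3_{-1,-1}: k∈[0..2] ⇒ +0.742545 -0.619659 +0.048479 = +0.171365;  D = -0.008663-0.171146i
d^3_{0,-1}: k∈[0..2] ⇒ -0.830775 +0.259983 -0.009040 = -0.579832;  D = -0.172964+0.553434i
d^3_{1,-1}: k∈[0..2] ⇒ +0.464744 -0.064639 +0.000843 = +0.400949;  D = +0.244685-0.317630i
d^3_{2,-1}: k∈[0..1] ⇒ -0.158221 +0.008252 = -0.149968;  D = -0.126989+0.079777i
d^3_{3,-1}: single k=0 term ⇒ +0.031293;  D = +0.030622-0.006445i
Y_3^{m'}(θ=1.5543,φ=2.2411) and Σ D·Y over m':
  (-0.2061-0.2180i)·(+0.3773-0.1777i)  (-0.2360-0.5518i)·(-0.0038+0.0164i)  (-0.0087-0.1711i)·(+0.2005+0.2529i)  (-0.1730+0.5534i)·(-0.0185+0.0000i)  (+0.2447-0.3176i)·(-0.2005+0.2529i)  (-0.1270+0.0798i)·(-0.0038-0.0164i)  (+0.0306-0.0064i)·(-0.3773-0.1777i)
Y_3^-1(R⁻¹ n̂) = -0.041438+0.030243i

Re=-0.0414 Im=0.0302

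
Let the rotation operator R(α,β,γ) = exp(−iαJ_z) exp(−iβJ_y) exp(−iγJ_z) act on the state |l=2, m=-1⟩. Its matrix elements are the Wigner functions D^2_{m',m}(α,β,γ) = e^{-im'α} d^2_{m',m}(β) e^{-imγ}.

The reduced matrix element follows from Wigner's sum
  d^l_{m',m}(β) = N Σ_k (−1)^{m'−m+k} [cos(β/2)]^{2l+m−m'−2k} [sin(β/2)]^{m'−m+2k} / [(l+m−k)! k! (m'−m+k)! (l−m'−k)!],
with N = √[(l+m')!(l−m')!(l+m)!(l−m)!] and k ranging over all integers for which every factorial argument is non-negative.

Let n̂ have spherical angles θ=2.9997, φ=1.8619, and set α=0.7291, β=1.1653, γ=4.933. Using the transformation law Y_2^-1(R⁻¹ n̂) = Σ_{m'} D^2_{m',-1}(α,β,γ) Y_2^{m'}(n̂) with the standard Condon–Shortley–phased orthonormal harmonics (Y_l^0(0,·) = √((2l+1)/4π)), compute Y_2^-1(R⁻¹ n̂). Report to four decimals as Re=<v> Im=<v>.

Need the full column D^2_{m',-1} for m'=−2..2 at α=0.7291, β=1.1653, γ=4.933.
cos(β/2)=0.835007, sin(β/2)=0.550239
d^2_{-2,-1}: single k=1 term ⇒ +0.640696;  D = +0.636962+0.069070i
d^2_{-1,-1}: k∈[0..1] ⇒ +0.486140 -0.633292 = -0.147152;  D = -0.119671+0.085630i
d^2_{0,-1}: k∈[0..1] ⇒ -0.784689 +0.340737 = -0.443952;  D = -0.097148+0.433193i
d^2_{1,-1}: k∈[0..1] ⇒ +0.633292 -0.091665 = +0.541627;  D = -0.263695-0.473101i
d^2_{2,-1}: single k=0 term ⇒ -0.278211;  D = +0.262908+0.090996i
Y_2^{m'}(θ=2.9997,φ=1.8619) and Σ D·Y over m':
  (+0.6370+0.0691i)·(-0.0065+0.0042i)  (-0.1197+0.0856i)·(+0.0310+0.1036i)  (-0.0971+0.4332i)·(+0.6119+0.0000i)  (-0.2637-0.4731i)·(-0.0310+0.1036i)  (+0.2629+0.0910i)·(-0.0065-0.0042i)
Y_2^-1(R⁻¹ n̂) = -0.020540+0.243235i

Re=-0.0205 Im=0.2432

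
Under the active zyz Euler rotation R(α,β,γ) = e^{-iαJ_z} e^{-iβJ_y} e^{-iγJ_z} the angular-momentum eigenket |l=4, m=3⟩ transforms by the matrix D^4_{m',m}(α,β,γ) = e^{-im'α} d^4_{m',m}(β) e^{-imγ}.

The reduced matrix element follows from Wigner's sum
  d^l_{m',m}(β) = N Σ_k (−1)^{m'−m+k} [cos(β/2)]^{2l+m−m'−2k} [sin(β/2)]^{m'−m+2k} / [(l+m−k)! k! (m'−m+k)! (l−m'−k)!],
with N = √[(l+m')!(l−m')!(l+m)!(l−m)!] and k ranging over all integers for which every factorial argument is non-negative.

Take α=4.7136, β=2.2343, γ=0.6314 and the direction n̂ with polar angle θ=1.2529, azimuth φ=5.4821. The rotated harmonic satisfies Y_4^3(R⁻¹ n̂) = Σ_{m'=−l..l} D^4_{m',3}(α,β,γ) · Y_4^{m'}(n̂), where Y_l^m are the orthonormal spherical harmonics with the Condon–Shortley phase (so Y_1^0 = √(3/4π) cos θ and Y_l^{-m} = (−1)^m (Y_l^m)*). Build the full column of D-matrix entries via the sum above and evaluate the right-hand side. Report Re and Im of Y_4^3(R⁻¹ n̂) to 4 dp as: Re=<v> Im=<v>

Need the full column D^4_{m',3} for m'=−4..4 at α=4.7136, β=2.2343, γ=0.6314.
cos(β/2)=0.438246, sin(β/2)=0.898855
d^4_{-4,3}: single k=7 term ⇒ +0.587612;  D = -0.184039-0.558048i
d^4_{-3,3}: k∈[6..7] ⇒ +0.709042 -0.426106 = +0.282936;  D = +0.268593-0.088941i
d^4_{-2,3}: k∈[5..6] ⇒ +0.554354 -0.777338 = -0.222983;  D = -0.070351-0.211595i
d^4_{-1,3}: k∈[4..5] ⇒ +0.318529 -0.803978 = -0.485449;  D = +0.460469-0.153716i
d^4_{0,3}: k∈[3..4] ⇒ +0.138907 -0.584341 = -0.445434;  D = +0.141557+0.422343i
d^4_{1,3}: k∈[2..3] ⇒ +0.045432 -0.318529 = -0.273098;  D = -0.258835+0.087103i
d^4_{2,3}: k∈[1..2] ⇒ +0.010442 -0.131778 = -0.121336;  D = -0.038839-0.114953i
d^4_{3,3}: k∈[0..1] ⇒ +0.001361 -0.040067 = -0.038706;  D = +0.036655-0.012434i
d^4_{4,3}: single k=0 term ⇒ -0.007893;  D = +0.002545+0.007472i
Y_4^{m'}(θ=1.2529,φ=5.4821) and Σ D·Y over m':
  (-0.1840-0.5580i)·(-0.3596-0.0226i)  (+0.2686-0.0889i)·(-0.2480+0.2257i)  (-0.0704-0.2116i)·(+0.0030-0.0954i)  (+0.4605-0.1537i)·(-0.2264-0.2336i)  (+0.1416+0.4223i)·(+0.0426+0.0000i)  (-0.2588+0.0871i)·(+0.2264-0.2336i)  (-0.0388-0.1150i)·(+0.0030+0.0954i)  (+0.0367-0.0124i)·(+0.2480+0.2257i)  (+0.0025+0.0075i)·(-0.3596+0.0226i)
Y_4^3(R⁻¹ n̂) = -0.164080+0.317510i

Re=-0.1641 Im=0.3175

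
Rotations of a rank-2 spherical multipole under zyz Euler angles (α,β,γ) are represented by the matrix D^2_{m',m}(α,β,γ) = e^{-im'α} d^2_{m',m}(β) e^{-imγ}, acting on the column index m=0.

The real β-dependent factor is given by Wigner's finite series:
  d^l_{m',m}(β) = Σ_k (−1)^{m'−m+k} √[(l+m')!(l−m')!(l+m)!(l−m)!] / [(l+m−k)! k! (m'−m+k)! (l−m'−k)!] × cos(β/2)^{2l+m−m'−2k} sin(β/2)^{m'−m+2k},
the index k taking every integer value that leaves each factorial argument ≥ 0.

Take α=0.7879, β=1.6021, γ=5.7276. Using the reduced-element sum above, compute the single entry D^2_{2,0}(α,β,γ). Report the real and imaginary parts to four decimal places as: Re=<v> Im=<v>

Split into d^2_{2,0}(β=1.6021) × two z-phases.
Half-angle: c=0.695953, s=0.718087. N=√(24·1·2·2)=9.797959
Admissible k: 0..0 (factorial args all ≥0)
  k=0: (−1)^2·9.7980/(4)·0.6960^2·0.7181^2 = +0.611773
d^2_{2,0}(1.6021) = +0.611773
D = (-0.005004-0.999987i)·(+0.611773)·(+1.000000+0.000000i) = -0.003061-0.611765i

Re=-0.0031 Im=-0.6118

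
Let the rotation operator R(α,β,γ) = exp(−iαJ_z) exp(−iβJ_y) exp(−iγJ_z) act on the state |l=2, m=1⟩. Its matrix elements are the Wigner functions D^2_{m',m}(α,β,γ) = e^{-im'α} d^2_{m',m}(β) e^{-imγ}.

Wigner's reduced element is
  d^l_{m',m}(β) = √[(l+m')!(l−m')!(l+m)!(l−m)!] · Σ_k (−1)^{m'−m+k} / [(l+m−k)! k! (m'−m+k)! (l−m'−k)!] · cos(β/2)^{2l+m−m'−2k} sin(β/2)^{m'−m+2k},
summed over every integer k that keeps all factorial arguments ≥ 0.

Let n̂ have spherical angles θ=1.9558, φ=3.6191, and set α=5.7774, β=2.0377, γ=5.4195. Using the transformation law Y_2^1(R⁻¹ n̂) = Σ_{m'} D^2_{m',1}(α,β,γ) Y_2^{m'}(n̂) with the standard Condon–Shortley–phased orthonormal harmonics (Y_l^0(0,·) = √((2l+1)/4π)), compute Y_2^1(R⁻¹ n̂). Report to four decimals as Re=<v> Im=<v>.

Need the full column D^2_{m',1} for m'=−2..2 at α=5.7774, β=2.0377, γ=5.4195.
cos(β/2)=0.524346, sin(β/2)=0.851506
d^2_{-2,1}: single k=3 term ⇒ +0.647456;  D = +0.640389-0.095401i
d^2_{-1,1}: k∈[2..3] ⇒ +0.598042 -0.525715 = +0.072327;  D = +0.067744+0.025337i
d^2_{0,1}: k∈[1..2] ⇒ +0.300688 -0.792968 = -0.492280;  D = -0.319805-0.374252i
d^2_{1,1}: k∈[0..1] ⇒ +0.075591 -0.598042 = -0.522451;  D = -0.104474-0.511898i
d^2_{2,1}: single k=0 term ⇒ -0.245511;  D = +0.073599-0.234219i
Y_2^{m'}(θ=1.9558,φ=3.6191) and Σ D·Y over m':
  (+0.6404-0.0954i)·(+0.1916-0.2708i)  (+0.0677+0.0253i)·(+0.2388-0.1236i)  (-0.3198-0.3743i)·(-0.1819+0.0000i)  (-0.1045-0.5119i)·(-0.2388-0.1236i)  (+0.0736-0.2342i)·(+0.1916+0.2708i)
Y_2^1(R⁻¹ n̂) = +0.213614-0.015750i

Re=0.2136 Im=-0.0158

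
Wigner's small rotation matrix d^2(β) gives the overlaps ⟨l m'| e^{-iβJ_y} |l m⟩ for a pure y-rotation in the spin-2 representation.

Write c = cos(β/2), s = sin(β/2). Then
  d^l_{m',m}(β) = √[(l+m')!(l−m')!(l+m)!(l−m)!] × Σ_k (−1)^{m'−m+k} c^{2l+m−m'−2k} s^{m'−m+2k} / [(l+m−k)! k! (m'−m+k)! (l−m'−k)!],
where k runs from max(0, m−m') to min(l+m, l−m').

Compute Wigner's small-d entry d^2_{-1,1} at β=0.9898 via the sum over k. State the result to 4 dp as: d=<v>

d^2_{-1,1}(β=0.9898) via Wigner's sum:
Half-angle: c=0.880016, s=0.474944. N=√(1·6·6·1)=6.000000
The bounds max(0,m−m')=2 and min(l+m,l−m')=3 give 2 terms
  k=2: (−1)^0·6.0000/(2)·0.8800^2·0.4749^2 = +0.524067
  k=3: (−1)^1·6.0000/(6)·0.8800^0·0.4749^4 = -0.050882
d^2_{-1,1}(0.9898) = +0.524067 -0.050882 = +0.473184

d=0.4732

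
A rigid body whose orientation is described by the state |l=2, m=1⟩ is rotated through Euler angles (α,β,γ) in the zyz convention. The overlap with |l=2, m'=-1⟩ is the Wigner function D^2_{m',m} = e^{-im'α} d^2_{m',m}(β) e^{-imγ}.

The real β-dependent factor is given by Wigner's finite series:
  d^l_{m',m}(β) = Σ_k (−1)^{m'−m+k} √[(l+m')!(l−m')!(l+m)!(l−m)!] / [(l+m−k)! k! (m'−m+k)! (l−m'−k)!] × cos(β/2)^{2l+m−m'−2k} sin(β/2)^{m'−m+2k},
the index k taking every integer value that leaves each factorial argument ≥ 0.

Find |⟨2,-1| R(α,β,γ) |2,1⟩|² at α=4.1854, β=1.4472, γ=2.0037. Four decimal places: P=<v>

P=0.2986

First d^2_{-1,1}(β=1.4472), then the phase factors e^{-i(-1)α} and e^{-i(1)γ}:
c=cos(1.4472/2)=0.749427, s=sin(1.4472/2)=0.662087; N=√[1·6·6·1]=6.000000
k∈{2,3} keeps every argument non-negative
  k=2: (−1)^0·6.0000/(2)·0.7494^2·0.6621^2 = +0.738601
  k=3: (−1)^1·6.0000/(6)·0.7494^0·0.6621^4 = -0.192159
d^2_{-1,1}(1.4472) = +0.738601 -0.192159 = +0.546443
|D^2_{-1,1}|² = |d^2_{-1,1}(β)|² = (+0.546443)² = 0.298599 (the z-rotation phases have unit modulus)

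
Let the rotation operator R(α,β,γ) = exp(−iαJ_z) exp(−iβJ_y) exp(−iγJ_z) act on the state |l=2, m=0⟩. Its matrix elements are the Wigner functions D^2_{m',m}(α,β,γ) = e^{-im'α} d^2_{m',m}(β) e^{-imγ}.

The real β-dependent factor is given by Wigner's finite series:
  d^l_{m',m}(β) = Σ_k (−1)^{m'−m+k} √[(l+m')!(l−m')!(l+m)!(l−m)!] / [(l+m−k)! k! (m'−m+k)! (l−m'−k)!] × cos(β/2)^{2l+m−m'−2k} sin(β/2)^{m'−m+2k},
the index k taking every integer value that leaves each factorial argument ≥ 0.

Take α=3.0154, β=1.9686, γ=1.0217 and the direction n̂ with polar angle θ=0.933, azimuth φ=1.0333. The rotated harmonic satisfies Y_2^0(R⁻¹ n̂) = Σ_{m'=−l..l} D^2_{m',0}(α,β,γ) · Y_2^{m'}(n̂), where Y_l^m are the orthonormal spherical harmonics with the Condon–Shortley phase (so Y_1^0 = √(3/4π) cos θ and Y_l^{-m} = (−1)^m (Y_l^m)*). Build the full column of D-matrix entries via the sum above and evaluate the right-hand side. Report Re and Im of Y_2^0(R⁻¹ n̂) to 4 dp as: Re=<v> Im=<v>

Need the full column D^2_{m',0} for m'=−2..2 at α=3.0154, β=1.9686, γ=1.0217.
cos(β/2)=0.553446, sin(β/2)=0.832885
d^2_{-2,0}: single k=2 term ⇒ +0.520471;  D = +0.503982-0.129969i
d^2_{-1,0}: k∈[1..2] ⇒ +0.345849 -0.783260 = -0.437411;  D = +0.433933-0.055052i
d^2_{0,0}: k∈[0..2] ⇒ +0.093821 -0.849926 +0.481216 = -0.274888;  D = -0.274888+0.000000i
d^2_{1,0}: k∈[0..1] ⇒ -0.345849 +0.783260 = +0.437411;  D = -0.433933-0.055052i
d^2_{2,0}: single k=0 term ⇒ +0.520471;  D = +0.503982+0.129969i
Y_2^{m'}(θ=0.933,φ=1.0333) and Σ D·Y over m':
  (+0.5040-0.1300i)·(-0.1186-0.2193i)  (+0.4339-0.0551i)·(+0.1892-0.3175i)  (-0.2749+0.0000i)·(+0.0201+0.0000i)  (-0.4339-0.0551i)·(-0.1892-0.3175i)  (+0.5040+0.1300i)·(-0.1186+0.2193i)
Y_2^0(R⁻¹ n̂) = -0.052821+0.000000i

Re=-0.0528 Im=0.0000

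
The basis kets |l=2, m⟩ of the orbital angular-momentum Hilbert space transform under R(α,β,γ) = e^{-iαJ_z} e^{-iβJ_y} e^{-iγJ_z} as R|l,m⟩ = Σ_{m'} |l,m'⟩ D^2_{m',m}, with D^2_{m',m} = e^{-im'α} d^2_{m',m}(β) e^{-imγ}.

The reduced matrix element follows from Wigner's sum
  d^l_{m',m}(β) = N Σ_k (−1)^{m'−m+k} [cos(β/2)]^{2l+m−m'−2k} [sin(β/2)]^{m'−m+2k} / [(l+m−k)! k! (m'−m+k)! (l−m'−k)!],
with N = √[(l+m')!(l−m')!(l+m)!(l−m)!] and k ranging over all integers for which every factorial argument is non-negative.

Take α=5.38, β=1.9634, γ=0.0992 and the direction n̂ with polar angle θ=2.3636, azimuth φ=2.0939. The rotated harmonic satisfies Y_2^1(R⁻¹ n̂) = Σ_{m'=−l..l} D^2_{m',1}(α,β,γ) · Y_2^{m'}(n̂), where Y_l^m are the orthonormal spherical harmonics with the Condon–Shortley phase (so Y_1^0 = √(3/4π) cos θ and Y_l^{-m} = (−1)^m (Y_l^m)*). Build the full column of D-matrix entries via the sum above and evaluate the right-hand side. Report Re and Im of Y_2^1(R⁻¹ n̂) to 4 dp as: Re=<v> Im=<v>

Need the full column D^2_{m',1} for m'=−2..2 at α=5.38, β=1.9634, γ=0.0992.
cos(β/2)=0.555610, sin(β/2)=0.831443
d^2_{-2,1}: single k=3 term ⇒ +0.638701;  D = -0.209849-0.603243i
d^2_{-1,1}: k∈[2..3] ⇒ +0.640216 -0.477892 = +0.162323;  D = +0.087378-0.136799i
d^2_{0,1}: k∈[1..2] ⇒ +0.349316 -0.782246 = -0.432930;  D = -0.430802+0.042876i
d^2_{1,1}: k∈[0..1] ⇒ +0.095297 -0.640216 = -0.544918;  D = -0.378087-0.392411i
d^2_{2,1}: single k=0 term ⇒ -0.285215;  D = +0.038776-0.282567i
Y_2^{m'}(θ=2.3636,φ=2.0939) and Σ D·Y over m':
  (-0.2098-0.6032i)·(-0.0953+0.1647i)  (+0.0874-0.1368i)·(+0.1930+0.3346i)  (-0.4308+0.0429i)·(+0.1647+0.0000i)  (-0.3781-0.3924i)·(-0.1930+0.3346i)  (+0.0388-0.2826i)·(-0.0953-0.1647i)
Y_2^1(R⁻¹ n̂) = +0.265037+0.002589i

Re=0.2650 Im=0.0026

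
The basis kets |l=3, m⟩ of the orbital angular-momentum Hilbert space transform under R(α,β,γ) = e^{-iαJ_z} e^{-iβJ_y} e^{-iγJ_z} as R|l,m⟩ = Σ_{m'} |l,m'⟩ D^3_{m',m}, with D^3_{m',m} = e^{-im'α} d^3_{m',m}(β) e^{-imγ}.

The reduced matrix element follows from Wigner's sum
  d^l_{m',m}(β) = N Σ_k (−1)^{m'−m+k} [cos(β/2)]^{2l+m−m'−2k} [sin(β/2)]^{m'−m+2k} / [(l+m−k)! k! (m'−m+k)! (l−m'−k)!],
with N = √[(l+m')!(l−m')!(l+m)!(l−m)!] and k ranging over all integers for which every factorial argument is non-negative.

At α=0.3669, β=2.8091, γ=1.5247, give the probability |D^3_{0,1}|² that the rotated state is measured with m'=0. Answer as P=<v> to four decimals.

First d^3_{0,1}(β=2.8091), then the phase factors e^{-i(0)α} and e^{-i(1)γ}:
With c≡cos(β/2)=0.165482 and s≡sin(β/2)=0.986213, N=[6·6·24·2]^{1/2}=41.569219
Admissible k: 1..3 (factorial args all ≥0)
  k=1: (−1)^0·41.5692/(12)·0.1655^5·0.9862^1 = +0.000424
  k=2: (−1)^1·41.5692/(4)·0.1655^3·0.9862^3 = -0.045172
  k=3: (−1)^2·41.5692/(12)·0.1655^1·0.9862^5 = +0.534803
d^3_{0,1}(2.8091) = +0.000424 -0.045172 +0.534803 = +0.490054
|D^3_{0,1}|² = |d^3_{0,1}(β)|² = (+0.490054)² = 0.240153 (the z-rotation phases have unit modulus)

P=0.2402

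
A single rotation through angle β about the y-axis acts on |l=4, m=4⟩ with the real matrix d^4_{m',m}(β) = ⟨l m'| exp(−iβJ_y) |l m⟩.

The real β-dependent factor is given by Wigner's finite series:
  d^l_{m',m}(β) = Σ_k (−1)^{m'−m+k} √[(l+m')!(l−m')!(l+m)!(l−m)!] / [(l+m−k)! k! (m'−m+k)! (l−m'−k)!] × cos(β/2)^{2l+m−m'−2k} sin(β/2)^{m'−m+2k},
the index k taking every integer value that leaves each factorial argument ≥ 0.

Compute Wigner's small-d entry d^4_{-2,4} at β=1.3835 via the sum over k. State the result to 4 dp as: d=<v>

d^4_{-2,4}(β=1.3835) via Wigner's sum:
With c≡cos(β/2)=0.770131 and s≡sin(β/2)=0.637886, N=[2·720·40320·1]^{1/2}=7619.763776
k: max(0,(4)−(-2))=6 … min(4+(4),4−(-2))=6
  k=6: (−1)^0·7619.7638/(1440)·0.7701^2·0.6379^6 = +0.211430
d^4_{-2,4}(1.3835) = +0.211430

d=0.2114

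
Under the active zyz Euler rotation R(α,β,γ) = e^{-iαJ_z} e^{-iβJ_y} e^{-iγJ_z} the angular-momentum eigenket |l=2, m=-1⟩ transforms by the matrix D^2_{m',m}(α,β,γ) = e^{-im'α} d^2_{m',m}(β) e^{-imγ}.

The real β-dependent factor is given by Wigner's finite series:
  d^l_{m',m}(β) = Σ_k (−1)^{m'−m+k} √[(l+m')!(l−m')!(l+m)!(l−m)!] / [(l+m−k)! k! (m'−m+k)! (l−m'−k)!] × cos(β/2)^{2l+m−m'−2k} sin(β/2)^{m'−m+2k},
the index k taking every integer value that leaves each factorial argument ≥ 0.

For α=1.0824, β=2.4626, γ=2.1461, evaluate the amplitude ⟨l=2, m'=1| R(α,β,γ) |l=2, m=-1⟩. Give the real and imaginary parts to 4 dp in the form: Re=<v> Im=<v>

Re=-0.2403 Im=-0.4325

Split into d^2_{1,-1}(β=2.4626) × two z-phases.
With c≡cos(β/2)=0.333012 and s≡sin(β/2)=0.942923, N=[6·1·1·6]^{1/2}=6.000000
k∈{0,1} keeps every argument non-negative
  k=0: (−1)^2·6.0000/(2)·0.3330^2·0.9429^2 = +0.295797
  k=1: (−1)^3·6.0000/(6)·0.3330^0·0.9429^4 = -0.790504
d^2_{1,-1}(2.4626) = +0.295797 -0.790504 = -0.494707
Phases: e^{-i·(1)·1.0824}=+0.469210-0.883086i, e^{-i·(-1)·2.1461}=-0.544090+0.839027i ⇒ D=-0.240250-0.432452i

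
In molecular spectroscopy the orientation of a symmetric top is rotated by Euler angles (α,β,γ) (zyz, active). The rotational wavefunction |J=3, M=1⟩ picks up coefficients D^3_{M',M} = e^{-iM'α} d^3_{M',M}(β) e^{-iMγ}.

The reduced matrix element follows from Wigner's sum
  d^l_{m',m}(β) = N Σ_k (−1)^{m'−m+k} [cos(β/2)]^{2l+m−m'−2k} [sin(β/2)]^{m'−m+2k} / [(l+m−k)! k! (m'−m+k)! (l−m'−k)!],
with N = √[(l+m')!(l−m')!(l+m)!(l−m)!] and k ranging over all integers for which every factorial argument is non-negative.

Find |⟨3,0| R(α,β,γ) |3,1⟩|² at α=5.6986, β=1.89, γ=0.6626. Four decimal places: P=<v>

P=0.0436

Split into d^3_{0,1}(β=1.89) × two z-phases.
c=cos(1.89/2)=0.585743, s=sin(1.89/2)=0.810497; N=√[6·6·24·2]=41.569219
k∈{1,2,3} keeps every argument non-negative
  k=1: (−1)^0·41.5692/(12)·0.5857^5·0.8105^1 = +0.193587
  k=2: (−1)^1·41.5692/(4)·0.5857^3·0.8105^3 = -1.111955
  k=3: (−1)^2·41.5692/(12)·0.5857^1·0.8105^5 = +0.709667
d^3_{0,1}(1.89) = +0.193587 -1.111955 +0.709667 = -0.208700
|D^3_{0,1}|² = |d^3_{0,1}(β)|² = (-0.208700)² = 0.043556 (the z-rotation phases have unit modulus)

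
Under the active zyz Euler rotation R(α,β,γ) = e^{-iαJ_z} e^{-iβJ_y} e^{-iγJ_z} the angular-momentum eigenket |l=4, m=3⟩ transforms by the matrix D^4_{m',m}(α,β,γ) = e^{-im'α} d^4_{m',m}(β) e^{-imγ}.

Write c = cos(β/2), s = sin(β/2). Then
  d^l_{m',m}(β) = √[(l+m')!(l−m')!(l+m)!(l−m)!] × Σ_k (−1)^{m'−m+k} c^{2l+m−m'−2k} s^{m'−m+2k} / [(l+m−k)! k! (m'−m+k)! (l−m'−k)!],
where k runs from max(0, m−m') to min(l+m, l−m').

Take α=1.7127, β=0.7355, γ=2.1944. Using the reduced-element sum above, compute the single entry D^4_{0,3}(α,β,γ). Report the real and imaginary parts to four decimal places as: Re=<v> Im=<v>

Split into d^4_{0,3}(β=0.7355) × two z-phases.
With c≡cos(β/2)=0.933139 and s≡sin(β/2)=0.359517, N=[24·24·5040·1]^{1/2}=1703.830978
k∈{3,4} keeps every argument non-negative
  k=3: (−1)^0·1703.8310/(144)·0.9331^5·0.3595^3 = +0.389002
  k=4: (−1)^1·1703.8310/(144)·0.9331^3·0.3595^5 = -0.057743
d^4_{0,3}(0.7355) = +0.389002 -0.057743 = +0.331260
D = (+1.000000+0.000000i)·(+0.331260)·(+0.955332-0.295534i) = +0.316463-0.097899i

Re=0.3165 Im=-0.0979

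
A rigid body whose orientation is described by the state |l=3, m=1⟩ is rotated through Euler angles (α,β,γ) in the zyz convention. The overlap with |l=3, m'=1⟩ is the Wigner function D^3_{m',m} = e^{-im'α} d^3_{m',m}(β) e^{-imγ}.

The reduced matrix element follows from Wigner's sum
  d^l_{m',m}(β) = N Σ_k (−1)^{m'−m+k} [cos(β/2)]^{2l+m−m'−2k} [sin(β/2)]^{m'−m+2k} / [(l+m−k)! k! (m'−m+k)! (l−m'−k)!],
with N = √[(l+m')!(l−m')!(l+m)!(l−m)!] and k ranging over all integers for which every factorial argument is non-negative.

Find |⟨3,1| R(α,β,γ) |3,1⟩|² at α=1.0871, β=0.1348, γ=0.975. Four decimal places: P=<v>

Split into d^3_{1,1}(β=0.1348) × two z-phases.
c=cos(0.1348/2)=0.997729, s=sin(0.1348/2)=0.067349; N=√[24·2·24·2]=48.000000
k: max(0,(1)−(1))=0 … min(3+(1),3−(1))=2
  k=0: (−1)^0·48.0000/(48)·0.9977^6·0.0673^0 = +0.986454
  k=1: (−1)^1·48.0000/(6)·0.9977^4·0.0673^2 = -0.035959
  k=2: (−1)^2·48.0000/(8)·0.9977^2·0.0673^4 = +0.000123
d^3_{1,1}(0.1348) = +0.986454 -0.035959 +0.000123 = +0.950618
|D^3_{1,1}|² = |d^3_{1,1}(β)|² = (+0.950618)² = 0.903675 (the z-rotation phases have unit modulus)

P=0.9037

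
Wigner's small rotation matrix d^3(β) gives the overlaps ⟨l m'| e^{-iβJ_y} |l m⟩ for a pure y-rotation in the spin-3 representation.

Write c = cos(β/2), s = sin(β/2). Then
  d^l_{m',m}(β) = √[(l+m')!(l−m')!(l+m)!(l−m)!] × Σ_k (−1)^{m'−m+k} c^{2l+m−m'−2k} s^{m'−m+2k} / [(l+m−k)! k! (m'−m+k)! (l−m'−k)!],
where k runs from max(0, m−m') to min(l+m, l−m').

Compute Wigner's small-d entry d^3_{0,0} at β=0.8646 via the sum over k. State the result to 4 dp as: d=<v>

d^3_{0,0}(β=0.8646) via Wigner's sum:
Half-angle: c=0.908005, s=0.418960. N=√(6·6·6·6)=36.000000
k∈{0,1,2,3} keeps every argument non-negative
  k=0: (−1)^0·36.0000/(36)·0.9080^6·0.4190^0 = +0.560439
  k=1: (−1)^1·36.0000/(4)·0.9080^4·0.4190^2 = -1.073842
  k=2: (−1)^2·36.0000/(4)·0.9080^2·0.4190^4 = +0.228618
  k=3: (−1)^3·36.0000/(36)·0.9080^0·0.4190^6 = -0.005408
d^3_{0,0}(0.8646) = +0.560439 -1.073842 +0.228618 -0.005408 = -0.290193

d=-0.2902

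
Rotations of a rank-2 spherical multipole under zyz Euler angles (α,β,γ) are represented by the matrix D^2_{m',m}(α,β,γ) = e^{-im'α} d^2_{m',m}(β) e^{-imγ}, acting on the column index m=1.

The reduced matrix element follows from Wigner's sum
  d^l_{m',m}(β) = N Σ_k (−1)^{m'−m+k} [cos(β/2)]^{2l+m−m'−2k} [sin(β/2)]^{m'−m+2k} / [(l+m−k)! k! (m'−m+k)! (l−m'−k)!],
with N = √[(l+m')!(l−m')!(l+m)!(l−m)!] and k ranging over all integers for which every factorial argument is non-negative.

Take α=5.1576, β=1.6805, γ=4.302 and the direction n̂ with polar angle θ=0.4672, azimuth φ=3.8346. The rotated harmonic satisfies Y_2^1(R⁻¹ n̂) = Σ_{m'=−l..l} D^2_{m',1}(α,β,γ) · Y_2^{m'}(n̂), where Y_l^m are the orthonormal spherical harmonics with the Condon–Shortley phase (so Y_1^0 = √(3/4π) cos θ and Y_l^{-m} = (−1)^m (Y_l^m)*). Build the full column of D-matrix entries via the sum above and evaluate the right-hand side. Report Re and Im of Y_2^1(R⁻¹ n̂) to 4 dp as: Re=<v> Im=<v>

Need the full column D^2_{m',1} for m'=−2..2 at α=5.1576, β=1.6805, γ=4.302.
cos(β/2)=0.667277, sin(β/2)=0.744810
d^2_{-2,1}: single k=3 term ⇒ +0.551407;  D = +0.531432-0.147070i
d^2_{-1,1}: k∈[2..3] ⇒ +0.741010 -0.307739 = +0.433271;  D = +0.284125+0.327105i
d^2_{0,1}: k∈[1..2] ⇒ +0.542049 -0.675333 = -0.133284;  D = +0.053176-0.122216i
d^2_{1,1}: k∈[0..1] ⇒ +0.198255 -0.741010 = -0.542755;  D = +0.542426-0.018896i
d^2_{2,1}: single k=0 term ⇒ -0.442581;  D = +0.204388+0.392561i
Y_2^{m'}(θ=0.4672,φ=3.8346) and Σ D·Y over m':
  (+0.5314-0.1471i)·(+0.0144-0.0770i)  (+0.2841+0.3271i)·(-0.2390+0.1985i)  (+0.0532-0.1222i)·(+0.4389+0.0000i)  (+0.5424-0.0189i)·(+0.2390+0.1985i)  (+0.2044+0.3926i)·(+0.0144+0.0770i)
Y_2^1(R⁻¹ n̂) = -0.007069+0.006058i

Re=-0.0071 Im=0.0061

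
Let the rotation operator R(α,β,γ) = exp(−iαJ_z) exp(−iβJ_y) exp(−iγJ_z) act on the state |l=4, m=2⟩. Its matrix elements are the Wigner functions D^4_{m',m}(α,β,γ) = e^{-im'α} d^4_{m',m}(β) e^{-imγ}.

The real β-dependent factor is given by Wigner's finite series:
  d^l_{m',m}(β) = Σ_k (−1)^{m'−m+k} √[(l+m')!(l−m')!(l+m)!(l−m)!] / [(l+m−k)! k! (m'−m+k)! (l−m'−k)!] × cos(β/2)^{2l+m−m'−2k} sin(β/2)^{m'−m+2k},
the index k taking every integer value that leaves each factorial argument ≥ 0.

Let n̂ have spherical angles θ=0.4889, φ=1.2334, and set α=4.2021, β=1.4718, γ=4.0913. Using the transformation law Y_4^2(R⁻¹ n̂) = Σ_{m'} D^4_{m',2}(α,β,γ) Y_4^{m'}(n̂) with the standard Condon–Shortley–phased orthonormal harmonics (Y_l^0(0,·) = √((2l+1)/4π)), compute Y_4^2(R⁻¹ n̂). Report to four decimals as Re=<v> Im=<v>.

Need the full column D^4_{m',2} for m'=−4..4 at α=4.2021, β=1.4718, γ=4.0913.
cos(β/2)=0.741227, sin(β/2)=0.671255
d^4_{-4,2}: single k=6 term ⇒ +0.265953;  D = -0.185486+0.190593i
d^4_{-3,2}: k∈[5..6] ⇒ +0.622981 -0.170304 = +0.452677;  D = -0.128875-0.433944i
d^4_{-2,2}: k∈[4..6] ⇒ +0.919274 -0.603125 +0.041219 = +0.357368;  D = +0.348630+0.078546i
d^4_{-1,2}: k∈[3..5] ⇒ +0.957046 -1.177324 +0.193107 = -0.027171;  D = +0.018158-0.020213i
d^4_{0,2}: k∈[2..4] ⇒ +0.708929 -1.550400 +0.476812 = -0.364659;  D = +0.117688+0.345145i
d^4_{1,2}: k∈[1..3] ⇒ +0.350092 -1.435568 +0.784883 = -0.300594;  D = -0.295647-0.054309i
d^4_{2,2}: k∈[0..2] ⇒ +0.091119 -0.896732 +0.919274 = +0.113661;  D = -0.072521+0.087518i
d^4_{3,2}: k∈[0..1] ⇒ -0.308752 +0.759631 = +0.450880;  D = -0.162434-0.420604i
d^4_{4,2}: single k=0 term ⇒ +0.395422;  D = +0.391456+0.055860i
Y_4^{m'}(θ=0.4889,φ=1.2334) and Σ D·Y over m':
  (-0.1855+0.1906i)·(+0.0047+0.0210i)  (-0.1289-0.4339i)·(-0.0971+0.0607i)  (+0.3486+0.0785i)·(-0.2567-0.2054i)  (+0.0182-0.0202i)·(+0.1595-0.4546i)  (+0.1177+0.3451i)·(+0.0931+0.0000i)  (-0.2956-0.0543i)·(-0.1595-0.4546i)  (-0.0725+0.0875i)·(-0.2567+0.2054i)  (-0.1624-0.4206i)·(+0.0971+0.0607i)  (+0.3915+0.0559i)·(+0.0047-0.0210i)
Y_4^2(R⁻¹ n̂) = +0.001124+0.007230i

Re=0.0011 Im=0.0072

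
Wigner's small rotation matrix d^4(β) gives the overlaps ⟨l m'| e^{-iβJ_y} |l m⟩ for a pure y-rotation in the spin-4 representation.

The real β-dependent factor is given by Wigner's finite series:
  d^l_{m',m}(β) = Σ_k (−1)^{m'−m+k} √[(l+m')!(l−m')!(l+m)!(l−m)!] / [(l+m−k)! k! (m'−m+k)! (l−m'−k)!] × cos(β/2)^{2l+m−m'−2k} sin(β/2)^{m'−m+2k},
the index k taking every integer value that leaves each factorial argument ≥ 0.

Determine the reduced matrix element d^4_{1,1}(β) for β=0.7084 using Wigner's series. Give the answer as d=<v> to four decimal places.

d=-0.3089

d^4_{1,1}(β=0.7084) via Wigner's sum:
With c≡cos(β/2)=0.937924 and s≡sin(β/2)=0.346840, N=[120·6·120·6]^{1/2}=720.000000
k: max(0,(1)−(1))=0 … min(4+(1),4−(1))=3
  k=0: (−1)^0·720.0000/(720)·0.9379^8·0.3468^0 = +0.598883
  k=1: (−1)^1·720.0000/(48)·0.9379^6·0.3468^2 = -1.228447
  k=2: (−1)^2·720.0000/(24)·0.9379^4·0.3468^4 = +0.335977
  k=3: (−1)^3·720.0000/(72)·0.9379^2·0.3468^6 = -0.015315
d^4_{1,1}(0.7084) = +0.598883 -1.228447 +0.335977 -0.015315 = -0.308902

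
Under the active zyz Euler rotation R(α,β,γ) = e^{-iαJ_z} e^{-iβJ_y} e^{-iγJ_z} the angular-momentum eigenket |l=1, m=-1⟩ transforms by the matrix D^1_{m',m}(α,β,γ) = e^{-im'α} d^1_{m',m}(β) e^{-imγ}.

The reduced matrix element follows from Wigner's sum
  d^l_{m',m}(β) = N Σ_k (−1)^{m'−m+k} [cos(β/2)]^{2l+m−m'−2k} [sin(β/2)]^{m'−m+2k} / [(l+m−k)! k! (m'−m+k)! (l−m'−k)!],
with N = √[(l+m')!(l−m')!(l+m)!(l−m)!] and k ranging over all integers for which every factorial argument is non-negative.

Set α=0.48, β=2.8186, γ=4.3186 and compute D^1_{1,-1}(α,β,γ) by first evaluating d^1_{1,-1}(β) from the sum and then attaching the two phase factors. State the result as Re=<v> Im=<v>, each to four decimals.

D^1_{1,-1}(0.48,2.8186,4.3186) = e^{-i·1·0.48}·d^1_{1,-1}(2.8186)·e^{-i·-1·4.3186}. Compute d first:
c=cos(2.8186/2)=0.160795, s=sin(2.8186/2)=0.986988; N=√[2·1·1·2]=2.000000
The bounds max(0,m−m')=0 and min(l+m,l−m')=0 give 1 term
  k=0: (−1)^2·2.0000/(2)·0.1608^0·0.9870^2 = +0.974145
d^1_{1,-1}(2.8186) = +0.974145
D = (+0.886995-0.461779i)·(+0.974145)·(-0.383690-0.923462i) = -0.746942-0.625329i

Re=-0.7469 Im=-0.6253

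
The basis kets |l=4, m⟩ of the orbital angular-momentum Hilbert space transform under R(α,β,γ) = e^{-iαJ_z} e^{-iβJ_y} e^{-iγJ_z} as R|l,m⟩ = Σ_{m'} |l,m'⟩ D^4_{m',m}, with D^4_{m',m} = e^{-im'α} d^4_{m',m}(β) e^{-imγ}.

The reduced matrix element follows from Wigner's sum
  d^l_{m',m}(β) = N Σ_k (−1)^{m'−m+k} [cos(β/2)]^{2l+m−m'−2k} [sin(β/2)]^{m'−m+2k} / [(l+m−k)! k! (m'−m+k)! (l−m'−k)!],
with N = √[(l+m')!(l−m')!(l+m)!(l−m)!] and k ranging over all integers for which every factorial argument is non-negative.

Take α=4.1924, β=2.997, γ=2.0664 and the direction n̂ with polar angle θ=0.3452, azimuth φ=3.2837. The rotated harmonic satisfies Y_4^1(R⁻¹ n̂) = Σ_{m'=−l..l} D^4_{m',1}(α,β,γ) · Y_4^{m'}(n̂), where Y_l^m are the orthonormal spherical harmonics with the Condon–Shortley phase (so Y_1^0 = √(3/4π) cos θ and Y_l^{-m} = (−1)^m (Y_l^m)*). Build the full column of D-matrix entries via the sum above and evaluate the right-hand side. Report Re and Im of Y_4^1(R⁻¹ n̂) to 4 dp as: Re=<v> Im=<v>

Need the full column D^4_{m',1} for m'=−4..4 at α=4.1924, β=2.997, γ=2.0664.
cos(β/2)=0.072233, sin(β/2)=0.997388
d^4_{-4,1}: single k=5 term ⇒ +0.002784;  D = -0.001493+0.002350i
d^4_{-3,1}: k∈[4..5] ⇒ +0.000356 -0.040769 = -0.040413;  D = +0.018833+0.035756i
d^4_{-2,1}: k∈[3..5] ⇒ +0.000028 -0.007891 +0.300900 = +0.293037;  D = +0.292855+0.010317i
d^4_{-1,1}: k∈[2..5] ⇒ +0.000001 -0.000808 +0.077046 -0.979292 = -0.903053;  D = +0.476014-0.767408i
d^4_{0,1}: k∈[1..4] ⇒ +0.000000 -0.000052 +0.009982 -0.317177 = -0.307247;  D = +0.146115+0.270280i
d^4_{1,1}: k∈[0..3] ⇒ +0.000000 -0.000002 +0.000808 -0.051364 = -0.050558;  D = -0.050543-0.001233i
d^4_{2,1}: k∈[0..2] ⇒ -0.000000 +0.000041 -0.005261 = -0.005219;  D = +0.002703-0.004465i
d^4_{3,1}: k∈[0..1] ⇒ +0.000001 -0.000356 = -0.000355;  D = +0.000172+0.000311i
d^4_{4,1}: single k=0 term ⇒ -0.000015;  D = -0.000015-0.000000i
Y_4^{m'}(θ=0.3452,φ=3.2837) and Σ D·Y over m':
  (-0.0015+0.0023i)·(+0.0049-0.0031i)  (+0.0188+0.0358i)·(-0.0416+0.0189i)  (+0.2929+0.0103i)·(+0.1911-0.0558i)  (+0.4760-0.7674i)·(-0.4770+0.0682i)  (+0.1461+0.2703i)·(+0.4103+0.0000i)  (-0.0505-0.0012i)·(+0.4770+0.0682i)  (+0.0027-0.0045i)·(+0.1911+0.0558i)  (+0.0002+0.0003i)·(+0.0416+0.0189i)  (-0.0000-0.0000i)·(+0.0049+0.0031i)
Y_4^1(R⁻¹ n̂) = -0.082884+0.489193i

Re=-0.0829 Im=0.4892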